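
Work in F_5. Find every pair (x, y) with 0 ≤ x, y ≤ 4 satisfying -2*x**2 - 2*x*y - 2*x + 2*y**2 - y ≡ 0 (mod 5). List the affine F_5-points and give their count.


Affine F_5-points: {(0, 0), (0, 3), (1, 1), (1, 3), (2, 1), (2, 4), (3, 2), (3, 4), (4, 0), (4, 2)}; count = 10.

For each of the 25 pairs (x, y) ∈ F_5², evaluate f(x, y) mod 5. Record the zeros.
  x = 0: [0↦0, 1↦1, 2↦1, 3↦0, 4↦3]  zeros at y ∈ {0, 3}
  x = 1: [0↦1, 1↦0, 2↦3, 3↦0, 4↦1]  zeros at y ∈ {1, 3}
  x = 2: [0↦3, 1↦0, 2↦1, 3↦1, 4↦0]  zeros at y ∈ {1, 4}
  x = 3: [0↦1, 1↦1, 2↦0, 3↦3, 4↦0]  zeros at y ∈ {2, 4}
  x = 4: [0↦0, 1↦3, 2↦0, 3↦1, 4↦1]  zeros at y ∈ {0, 2}
Collecting zeros: affine points = {(0, 0), (0, 3), (1, 1), (1, 3), (2, 1), (2, 4), (3, 2), (3, 4), (4, 0), (4, 2)}.
Total count |C(F_5)_aff| = 10.


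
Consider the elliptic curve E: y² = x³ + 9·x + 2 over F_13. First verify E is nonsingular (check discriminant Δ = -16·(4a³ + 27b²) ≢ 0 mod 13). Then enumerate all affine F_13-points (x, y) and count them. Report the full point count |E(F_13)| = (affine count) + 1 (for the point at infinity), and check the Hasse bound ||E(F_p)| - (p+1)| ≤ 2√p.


Affine points = {(1, 5), (1, 8), (3, 2), (3, 11), (5, 4), (5, 9), (6, 5), (6, 8), (8, 1), (8, 12), (10, 0)}; affine count = 11; |E(F_13)| = 12.

Discriminant check: Δ ∝ 4a³ + 27b² = 4·9³ + 27·2² = 4·729 + 27·4 ≡ 8 (mod 13). Nonzero ⇒ E is nonsingular.
For each x ∈ F_13, compute rhs = x³ + 9·x + 2 mod 13, then count y ∈ F_13 with y² ≡ rhs.
  x = 0: rhs = 2, matching y values: none (0 points).
  x = 1: rhs = 12, matching y values: 5, 8 (2 points).
  x = 2: rhs = 2, matching y values: none (0 points).
  x = 3: rhs = 4, matching y values: 2, 11 (2 points).
  x = 4: rhs = 11, matching y values: none (0 points).
  x = 5: rhs = 3, matching y values: 4, 9 (2 points).
  x = 6: rhs = 12, matching y values: 5, 8 (2 points).
  x = 7: rhs = 5, matching y values: none (0 points).
  x = 8: rhs = 1, matching y values: 1, 12 (2 points).
  x = 9: rhs = 6, matching y values: none (0 points).
  x = 10: rhs = 0, matching y values: 0 (1 points).
  x = 11: rhs = 2, matching y values: none (0 points).
  x = 12: rhs = 5, matching y values: none (0 points).
Total affine count: 11.
Full point count |E(F_13)| = 11 + 1 = 12.
Hasse bound: |12 − (13+1)| = |-2| = 2 ≤ 2√13 ≈ 7.2111 ✓.


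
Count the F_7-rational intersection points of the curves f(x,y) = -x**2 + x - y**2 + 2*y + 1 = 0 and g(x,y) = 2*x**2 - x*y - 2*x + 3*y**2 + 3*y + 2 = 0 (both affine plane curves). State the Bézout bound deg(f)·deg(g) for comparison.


Common zeros: ∅; count = 0; Bézout bound = 4.

deg(f) = 2, deg(g) = 2, so Bézout bound = 4.
Scan x ∈ F_7. For each x, list the y ∈ F_7 with f(x, y) ≡ 0 and those with g(x, y) ≡ 0 (mod 7); the common zeros in that column are the intersection.
  x = 0: f ≡ 0 at y ∈ {4, 5}; g ≡ 0 at y ∈ ∅; common: ∅.
  x = 1: f ≡ 0 at y ∈ {4, 5}; g ≡ 0 at y ∈ {1, 3}; common: ∅.
  x = 2: f ≡ 0 at y ∈ {1}; g ≡ 0 at y ∈ ∅; common: ∅.
  x = 3: f ≡ 0 at y ∈ ∅; g ≡ 0 at y ∈ {0}; common: ∅.
  x = 4: f ≡ 0 at y ∈ {3, 6}; g ≡ 0 at y ∈ {1, 4}; common: ∅.
  x = 5: f ≡ 0 at y ∈ ∅; g ≡ 0 at y ∈ {0, 3}; common: ∅.
  x = 6: f ≡ 0 at y ∈ {1}; g ≡ 0 at y ∈ {4}; common: ∅.
Collecting: common zeros = ∅, so the count is 0.
Comparison with the Bézout bound: 0 ≤ 4 = deg(f)·deg(g), as expected for curves with no common component (the affine F_7-count falls short of the bound because intersections may lie at infinity, over extension fields, or carry multiplicity).


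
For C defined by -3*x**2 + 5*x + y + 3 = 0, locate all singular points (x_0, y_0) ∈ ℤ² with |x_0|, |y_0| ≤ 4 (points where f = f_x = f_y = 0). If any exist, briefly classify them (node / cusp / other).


No singular points in the scanned grid; C is smooth there.

Compute partial derivatives:
  f_x = 5 - 6*x.
  f_y = 1.
f_y = 1 is a nonzero constant, so f_y never vanishes: no point (x, y) can satisfy f = f_x = f_y = 0. In particular no (x, y) ∈ {−4, ..., 4}² is singular; the curve is smooth.


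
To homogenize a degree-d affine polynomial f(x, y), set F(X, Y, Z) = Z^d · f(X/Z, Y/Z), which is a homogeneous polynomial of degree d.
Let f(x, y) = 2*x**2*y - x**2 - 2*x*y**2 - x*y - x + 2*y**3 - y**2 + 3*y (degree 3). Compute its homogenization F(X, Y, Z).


F(X, Y, Z) = 2*X**2*Y - X**2*Z - 2*X*Y**2 - X*Y*Z - X*Z**2 + 2*Y**3 - Y**2*Z + 3*Y*Z**2

deg(f) = 3.
Substitute x = X/Z, y = Y/Z into f, then multiply by Z^3.
  monomial 2·x^2·y^1 ↦ 2·X^2·Y^1·Z^0.
  monomial -1·x^2·y^0 ↦ -1·X^2·Y^0·Z^1.
  monomial -2·x^1·y^2 ↦ -2·X^1·Y^2·Z^0.
  monomial -1·x^1·y^1 ↦ -1·X^1·Y^1·Z^1.
  monomial -1·x^1·y^0 ↦ -1·X^1·Y^0·Z^2.
  monomial 2·x^0·y^3 ↦ 2·X^0·Y^3·Z^0.
  monomial -1·x^0·y^2 ↦ -1·X^0·Y^2·Z^1.
  monomial 3·x^0·y^1 ↦ 3·X^0·Y^1·Z^2.
Collecting: F(X, Y, Z) = 2*X**2*Y - X**2*Z - 2*X*Y**2 - X*Y*Z - X*Z**2 + 2*Y**3 - Y**2*Z + 3*Y*Z**2.


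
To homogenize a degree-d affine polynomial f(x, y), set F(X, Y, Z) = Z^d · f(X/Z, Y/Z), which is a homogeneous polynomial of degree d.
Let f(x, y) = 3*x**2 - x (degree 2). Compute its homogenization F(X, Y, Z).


F(X, Y, Z) = 3*X**2 - X*Z

deg(f) = 2.
Substitute x = X/Z, y = Y/Z into f, then multiply by Z^2.
  monomial 3·x^2·y^0 ↦ 3·X^2·Y^0·Z^0.
  monomial -1·x^1·y^0 ↦ -1·X^1·Y^0·Z^1.
Collecting: F(X, Y, Z) = 3*X**2 - X*Z.


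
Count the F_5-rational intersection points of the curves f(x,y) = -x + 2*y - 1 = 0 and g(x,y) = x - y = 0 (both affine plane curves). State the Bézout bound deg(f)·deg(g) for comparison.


Common zeros: {(1, 1)}; count = 1; Bézout bound = 1.

deg(f) = 1, deg(g) = 1, so Bézout bound = 1.
Scan x ∈ F_5. For each x, list the y ∈ F_5 with f(x, y) ≡ 0 and those with g(x, y) ≡ 0 (mod 5); the common zeros in that column are the intersection.
  x = 0: f ≡ 0 at y ∈ {3}; g ≡ 0 at y ∈ {0}; common: ∅.
  x = 1: f ≡ 0 at y ∈ {1}; g ≡ 0 at y ∈ {1}; common: {1}.
  x = 2: f ≡ 0 at y ∈ {4}; g ≡ 0 at y ∈ {2}; common: ∅.
  x = 3: f ≡ 0 at y ∈ {2}; g ≡ 0 at y ∈ {3}; common: ∅.
  x = 4: f ≡ 0 at y ∈ {0}; g ≡ 0 at y ∈ {4}; common: ∅.
Collecting: common zeros = {(1, 1)}, so the count is 1.
Comparison with the Bézout bound: 1 ≤ 1 = deg(f)·deg(g), as expected for curves with no common component (the bound is attained).


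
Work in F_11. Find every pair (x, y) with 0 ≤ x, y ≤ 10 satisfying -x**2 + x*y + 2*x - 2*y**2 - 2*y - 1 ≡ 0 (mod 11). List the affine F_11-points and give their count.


Affine F_11-points: {(1, 0), (1, 5), (2, 4), (2, 7), (4, 4), (4, 8), (6, 5), (6, 8), (7, 1), (7, 7)}; count = 10.

For each of the 121 pairs (x, y) ∈ F_11², evaluate f(x, y) mod 11. Record the zeros.
  x = 0: [0↦10, 1↦6, 2↦9, 3↦8, 4↦3, 5↦5, 6↦3, 7↦8, 8↦9, 9↦6, 10↦10]  zeros at y ∈ ∅
  x = 1: [0↦0, 1↦8, 2↦1, 3↦1, 4↦8, 5↦0, 6↦10, 7↦5, 8↦7, 9↦5, 10↦10]  zeros at y ∈ {0, 5}
  x = 2: [0↦10, 1↦8, 2↦2, 3↦3, 4↦0, 5↦4, 6↦4, 7↦0, 8↦3, 9↦2, 10↦8]  zeros at y ∈ {4, 7}
  x = 3: [0↦7, 1↦6, 2↦1, 3↦3, 4↦1, 5↦6, 6↦7, 7↦4, 8↦8, 9↦8, 10↦4]  zeros at y ∈ ∅
  x = 4: [0↦2, 1↦2, 2↦9, 3↦1, 4↦0, 5↦6, 6↦8, 7↦6, 8↦0, 9↦1, 10↦9]  zeros at y ∈ {4, 8}
  x = 5: [0↦6, 1↦7, 2↦4, 3↦8, 4↦8, 5↦4, 6↦7, 7↦6, 8↦1, 9↦3, 10↦1]  zeros at y ∈ ∅
  x = 6: [0↦8, 1↦10, 2↦8, 3↦2, 4↦3, 5↦0, 6↦4, 7↦4, 8↦0, 9↦3, 10↦2]  zeros at y ∈ {5, 8}
  x = 7: [0↦8, 1↦0, 2↦10, 3↦5, 4↦7, 5↦5, 6↦10, 7↦0, 8↦8, 9↦1, 10↦1]  zeros at y ∈ {1, 7}
  x = 8: [0↦6, 1↦10, 2↦10, 3↦6, 4↦9, 5↦8, 6↦3, 7↦5, 8↦3, 9↦8, 10↦9]  zeros at y ∈ ∅
  x = 9: [0↦2, 1↦7, 2↦8, 3↦5, 4↦9, 5↦9, 6↦5, 7↦8, 8↦7, 9↦2, 10↦4]  zeros at y ∈ ∅
  x = 10: [0↦7, 1↦2, 2↦4, 3↦2, 4↦7, 5↦8, 6↦5, 7↦9, 8↦9, 9↦5, 10↦8]  zeros at y ∈ ∅
Collecting zeros: affine points = {(1, 0), (1, 5), (2, 4), (2, 7), (4, 4), (4, 8), (6, 5), (6, 8), (7, 1), (7, 7)}.
Total count |C(F_11)_aff| = 10.


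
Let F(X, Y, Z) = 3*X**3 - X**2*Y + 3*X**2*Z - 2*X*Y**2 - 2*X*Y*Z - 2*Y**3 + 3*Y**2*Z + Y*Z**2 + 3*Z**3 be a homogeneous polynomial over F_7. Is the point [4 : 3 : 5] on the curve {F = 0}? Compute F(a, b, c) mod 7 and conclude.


F(4,3,5) ≡ 2 (mod 7); P is NOT on the curve.

Evaluate F(4, 3, 5) term-by-term (mod 7).
  3*X**3 ↦ 3·64·1·1 = 192
  -X**2*Y ↦ -1·16·3·1 = -48
  3*X**2*Z ↦ 3·16·1·5 = 240
  -2*X*Y**2 ↦ -2·4·9·1 = -72
  -2*X*Y*Z ↦ -2·4·3·5 = -120
  -2*Y**3 ↦ -2·1·27·1 = -54
  3*Y**2*Z ↦ 3·1·9·5 = 135
  Y*Z**2 ↦ 1·1·3·25 = 75
  3*Z**3 ↦ 3·1·1·125 = 375
Sum: F(4, 3, 5) = (192) + (-48) + (240) + (-72) + (-120) + (-54) + (135) + (75) + (375) = 723.
Reducing mod 7: 723 ≡ 2 (mod 7).
Since F(a, b, c) ≡ 2 ≠ 0 (mod 7), P does NOT lie on the curve.


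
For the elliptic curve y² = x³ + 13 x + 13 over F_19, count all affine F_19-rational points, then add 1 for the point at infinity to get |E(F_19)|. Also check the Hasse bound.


Affine points = {(2, 3), (2, 16), (9, 2), (9, 17), (11, 9), (11, 10), (12, 4), (12, 15), (13, 2), (13, 17), (15, 7), (15, 12), (16, 2), (16, 17), (17, 6), (17, 13)}; affine count = 16; |E(F_19)| = 17.

Discriminant check: Δ ∝ 4a³ + 27b² = 4·13³ + 27·13² = 4·2197 + 27·169 ≡ 13 (mod 19). Nonzero ⇒ E is nonsingular.
For each x ∈ F_19, compute rhs = x³ + 13·x + 13 mod 19, then count y ∈ F_19 with y² ≡ rhs.
  x = 0: rhs = 13, matching y values: none (0 points).
  x = 1: rhs = 8, matching y values: none (0 points).
  x = 2: rhs = 9, matching y values: 3, 16 (2 points).
  x = 3: rhs = 3, matching y values: none (0 points).
  x = 4: rhs = 15, matching y values: none (0 points).
  x = 5: rhs = 13, matching y values: none (0 points).
  x = 6: rhs = 3, matching y values: none (0 points).
  x = 7: rhs = 10, matching y values: none (0 points).
  x = 8: rhs = 2, matching y values: none (0 points).
  x = 9: rhs = 4, matching y values: 2, 17 (2 points).
  x = 10: rhs = 3, matching y values: none (0 points).
  x = 11: rhs = 5, matching y values: 9, 10 (2 points).
  x = 12: rhs = 16, matching y values: 4, 15 (2 points).
  x = 13: rhs = 4, matching y values: 2, 17 (2 points).
  x = 14: rhs = 13, matching y values: none (0 points).
  x = 15: rhs = 11, matching y values: 7, 12 (2 points).
  x = 16: rhs = 4, matching y values: 2, 17 (2 points).
  x = 17: rhs = 17, matching y values: 6, 13 (2 points).
  x = 18: rhs = 18, matching y values: none (0 points).
Total affine count: 16.
Full point count |E(F_19)| = 16 + 1 = 17.
Hasse bound: |17 − (19+1)| = |-3| = 3 ≤ 2√19 ≈ 8.7178 ✓.


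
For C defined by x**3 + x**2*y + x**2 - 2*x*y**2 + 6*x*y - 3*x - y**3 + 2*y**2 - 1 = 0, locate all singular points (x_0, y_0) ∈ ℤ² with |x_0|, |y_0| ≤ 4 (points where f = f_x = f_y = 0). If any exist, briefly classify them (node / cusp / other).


Singular points: {(-1, 1)}; classification: node.

Compute partial derivatives:
  f_x = 3*x**2 + 2*x*y + 2*x - 2*y**2 + 6*y - 3.
  f_y = x**2 - 4*x*y + 6*x - 3*y**2 + 4*y.
Scan x_0 ∈ {−4, ..., 4}. For each x_0, f_y(x_0, y) is a polynomial in y; find its integer roots y ∈ {−4, ..., 4}, then test f_x and f at those candidates.
  x = -4: f_y(-4, y) = -3*y**2 + 20*y - 8; no integer root y with |y| ≤ 4.
  x = -3: f_y(-3, y) = -3*y**2 + 16*y - 9; no integer root y with |y| ≤ 4.
  x = -2: f_y(-2, y) = -3*y**2 + 12*y - 8; no integer root y with |y| ≤ 4.
  x = -1: f_y(-1, y) = -3*y**2 + 8*y - 5; vanishes at y ∈ {1}. (-1, 1): f_x = 0, f = 0 — SINGULAR.
  x = 0: f_y(0, y) = -3*y**2 + 4*y; vanishes at y ∈ {0}. (0, 0): f_x = -3 ≠ 0.
  x = 1: f_y(1, y) = 7 - 3*y**2; no integer root y with |y| ≤ 4.
  x = 2: f_y(2, y) = -3*y**2 - 4*y + 16; no integer root y with |y| ≤ 4.
  x = 3: f_y(3, y) = -3*y**2 - 8*y + 27; no integer root y with |y| ≤ 4.
  x = 4: f_y(4, y) = -3*y**2 - 12*y + 40; no integer root y with |y| ≤ 4.
Only singular point on the grid: (-1, 1).
Classify: substitute x = -1 + u, y = 1 + v and expand: f = u**3 + u**2*v - u**2 - 2*u*v**2 - v**3 + v**2.
No constant or linear terms (consistent with a singular point). Quadratic part: -u**2 + v**2. Cubic part: u**3 + u**2*v - 2*u*v**2 - v**3.
The quadratic part v**2 - u**2 = (v − u)(v + u) splits into two distinct linear factors, so there are two distinct tangent lines y − 1 = ±(x − -1) — this is a node (ordinary double point).
Classification: node.


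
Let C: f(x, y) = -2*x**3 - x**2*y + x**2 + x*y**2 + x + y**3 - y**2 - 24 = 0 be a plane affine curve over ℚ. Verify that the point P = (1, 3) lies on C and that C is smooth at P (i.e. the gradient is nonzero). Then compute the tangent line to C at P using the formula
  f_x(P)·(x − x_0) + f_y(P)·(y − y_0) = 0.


Tangent line at P: 26*y - 78 = 0.

Step 1: f(1, 3) = 0, so P lies on C.
Step 2: partial derivatives
  f_x(x, y) = -6*x**2 - 2*x*y + 2*x + y**2 + 1, f_y(x, y) = -x**2 + 2*x*y + 3*y**2 - 2*y.
  f_x(P) = 0, f_y(P) = 26 (gradient nonzero, so P is smooth).
Step 3: tangent line at P: 0·(x − 1) + 26·(y − 3) = 0.
Expanding: 26*y - 78 = 0.


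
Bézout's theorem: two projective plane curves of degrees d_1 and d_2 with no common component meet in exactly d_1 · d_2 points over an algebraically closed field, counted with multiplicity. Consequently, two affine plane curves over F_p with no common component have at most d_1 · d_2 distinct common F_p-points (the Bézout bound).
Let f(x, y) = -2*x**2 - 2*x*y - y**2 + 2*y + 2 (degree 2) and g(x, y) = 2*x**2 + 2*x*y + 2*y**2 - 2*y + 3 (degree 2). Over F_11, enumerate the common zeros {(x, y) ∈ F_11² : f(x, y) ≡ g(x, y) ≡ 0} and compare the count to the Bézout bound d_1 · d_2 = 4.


Common zeros: ∅; count = 0; Bézout bound = 4.

deg(f) = 2, deg(g) = 2, so Bézout bound = 4.
Scan x ∈ F_11. For each x, list the y ∈ F_11 with f(x, y) ≡ 0 and those with g(x, y) ≡ 0 (mod 11); the common zeros in that column are the intersection.
  x = 0: f ≡ 0 at y ∈ {6, 7}; g ≡ 0 at y ∈ ∅; common: ∅.
  x = 1: f ≡ 0 at y ∈ {0}; g ≡ 0 at y ∈ {5, 6}; common: ∅.
  x = 2: f ≡ 0 at y ∈ ∅; g ≡ 0 at y ∈ {0, 10}; common: ∅.
  x = 3: f ≡ 0 at y ∈ ∅; g ≡ 0 at y ∈ ∅; common: ∅.
  x = 4: f ≡ 0 at y ∈ {7, 9}; g ≡ 0 at y ∈ {2, 6}; common: ∅.
  x = 5: f ≡ 0 at y ∈ {6, 8}; g ≡ 0 at y ∈ {2, 5}; common: ∅.
  x = 6: f ≡ 0 at y ∈ ∅; g ≡ 0 at y ∈ ∅; common: ∅.
  x = 7: f ≡ 0 at y ∈ ∅; g ≡ 0 at y ∈ ∅; common: ∅.
  x = 8: f ≡ 0 at y ∈ {4}; g ≡ 0 at y ∈ ∅; common: ∅.
  x = 9: f ≡ 0 at y ∈ {8, 9}; g ≡ 0 at y ∈ {0, 3}; common: ∅.
  x = 10: f ≡ 0 at y ∈ {0, 4}; g ≡ 0 at y ∈ {3, 10}; common: ∅.
Collecting: common zeros = ∅, so the count is 0.
Comparison with the Bézout bound: 0 ≤ 4 = deg(f)·deg(g), as expected for curves with no common component (the affine F_11-count falls short of the bound because intersections may lie at infinity, over extension fields, or carry multiplicity).


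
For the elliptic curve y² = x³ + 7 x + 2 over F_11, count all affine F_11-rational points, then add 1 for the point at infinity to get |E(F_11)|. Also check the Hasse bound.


Affine points = {(7, 3), (7, 8), (8, 3), (8, 8), (10, 4), (10, 7)}; affine count = 6; |E(F_11)| = 7.

Discriminant check: Δ ∝ 4a³ + 27b² = 4·7³ + 27·2² = 4·343 + 27·4 ≡ 6 (mod 11). Nonzero ⇒ E is nonsingular.
For each x ∈ F_11, compute rhs = x³ + 7·x + 2 mod 11, then count y ∈ F_11 with y² ≡ rhs.
  x = 0: rhs = 2, matching y values: none (0 points).
  x = 1: rhs = 10, matching y values: none (0 points).
  x = 2: rhs = 2, matching y values: none (0 points).
  x = 3: rhs = 6, matching y values: none (0 points).
  x = 4: rhs = 6, matching y values: none (0 points).
  x = 5: rhs = 8, matching y values: none (0 points).
  x = 6: rhs = 7, matching y values: none (0 points).
  x = 7: rhs = 9, matching y values: 3, 8 (2 points).
  x = 8: rhs = 9, matching y values: 3, 8 (2 points).
  x = 9: rhs = 2, matching y values: none (0 points).
  x = 10: rhs = 5, matching y values: 4, 7 (2 points).
Total affine count: 6.
Full point count |E(F_11)| = 6 + 1 = 7.
Hasse bound: |7 − (11+1)| = |-5| = 5 ≤ 2√11 ≈ 6.6332 ✓.


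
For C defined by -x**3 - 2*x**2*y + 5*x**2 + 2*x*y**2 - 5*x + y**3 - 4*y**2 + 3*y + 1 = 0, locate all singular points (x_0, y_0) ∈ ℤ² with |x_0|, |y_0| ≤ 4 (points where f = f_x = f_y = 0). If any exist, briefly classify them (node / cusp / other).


Singular points: {(1, 1)}; classification: cusp.

Compute partial derivatives:
  f_x = -3*x**2 - 4*x*y + 10*x + 2*y**2 - 5.
  f_y = -2*x**2 + 4*x*y + 3*y**2 - 8*y + 3.
Scan x_0 ∈ {−4, ..., 4}. For each x_0, f_y(x_0, y) is a polynomial in y; find its integer roots y ∈ {−4, ..., 4}, then test f_x and f at those candidates.
  x = -4: f_y(-4, y) = 3*y**2 - 24*y - 29; no integer root y with |y| ≤ 4.
  x = -3: f_y(-3, y) = 3*y**2 - 20*y - 15; no integer root y with |y| ≤ 4.
  x = -2: f_y(-2, y) = 3*y**2 - 16*y - 5; no integer root y with |y| ≤ 4.
  x = -1: f_y(-1, y) = 3*y**2 - 12*y + 1; no integer root y with |y| ≤ 4.
  x = 0: f_y(0, y) = 3*y**2 - 8*y + 3; no integer root y with |y| ≤ 4.
  x = 1: f_y(1, y) = 3*y**2 - 4*y + 1; vanishes at y ∈ {1}. (1, 1): f_x = 0, f = 0 — SINGULAR.
  x = 2: f_y(2, y) = 3*y**2 - 5; no integer root y with |y| ≤ 4.
  x = 3: f_y(3, y) = 3*y**2 + 4*y - 15; vanishes at y ∈ {-3}. (3, -3): f_x = 52 ≠ 0.
  x = 4: f_y(4, y) = 3*y**2 + 8*y - 29; no integer root y with |y| ≤ 4.
Only singular point on the grid: (1, 1).
Classify: substitute x = 1 + u, y = 1 + v and expand: f = -u**3 - 2*u**2*v + 2*u*v**2 + v**3 + v**2.
No constant or linear terms (consistent with a singular point). Quadratic part: v**2. Cubic part: -u**3 - 2*u**2*v + 2*u*v**2 + v**3.
The quadratic part v**2 is a perfect square, so there is a single (double) tangent line v = 0, i.e. y = 1. Restricting the cubic part to that line (v = 0) leaves -u**3 ≠ 0, so f is not divisible by v and the branch is v² ≈ u**3 to lowest order — this is a cusp.
Classification: cusp.


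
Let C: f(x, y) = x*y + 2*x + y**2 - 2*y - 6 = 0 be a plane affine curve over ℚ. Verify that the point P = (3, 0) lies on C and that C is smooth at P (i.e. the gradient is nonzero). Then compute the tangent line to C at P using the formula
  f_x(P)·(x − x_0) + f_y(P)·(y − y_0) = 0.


Tangent line at P: 2*x + y - 6 = 0.

Step 1: f(3, 0) = 0, so P lies on C.
Step 2: partial derivatives
  f_x(x, y) = y + 2, f_y(x, y) = x + 2*y - 2.
  f_x(P) = 2, f_y(P) = 1 (gradient nonzero, so P is smooth).
Step 3: tangent line at P: 2·(x − 3) + 1·(y − 0) = 0.
Expanding: 2*x + y - 6 = 0.


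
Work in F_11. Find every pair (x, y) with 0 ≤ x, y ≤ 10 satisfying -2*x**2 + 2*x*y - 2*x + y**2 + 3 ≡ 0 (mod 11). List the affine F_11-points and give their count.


Affine F_11-points: {(4, 4), (4, 10), (5, 2), (5, 10), (7, 2), (7, 6), (9, 6), (9, 9), (10, 4), (10, 9)}; count = 10.

For each of the 121 pairs (x, y) ∈ F_11², evaluate f(x, y) mod 11. Record the zeros.
  x = 0: [0↦3, 1↦4, 2↦7, 3↦1, 4↦8, 5↦6, 6↦6, 7↦8, 8↦1, 9↦7, 10↦4]  zeros at y ∈ ∅
  x = 1: [0↦10, 1↦2, 2↦7, 3↦3, 4↦1, 5↦1, 6↦3, 7↦7, 8↦2, 9↦10, 10↦9]  zeros at y ∈ ∅
  x = 2: [0↦2, 1↦7, 2↦3, 3↦1, 4↦1, 5↦3, 6↦7, 7↦2, 8↦10, 9↦9, 10↦10]  zeros at y ∈ ∅
  x = 3: [0↦1, 1↦8, 2↦6, 3↦6, 4↦8, 5↦1, 6↦7, 7↦4, 8↦3, 9↦4, 10↦7]  zeros at y ∈ ∅
  x = 4: [0↦7, 1↦5, 2↦5, 3↦7, 4↦0, 5↦6, 6↦3, 7↦2, 8↦3, 9↦6, 10↦0]  zeros at y ∈ {4, 10}
  x = 5: [0↦9, 1↦9, 2↦0, 3↦4, 4↦10, 5↦7, 6↦6, 7↦7, 8↦10, 9↦4, 10↦0]  zeros at y ∈ {2, 10}
  x = 6: [0↦7, 1↦9, 2↦2, 3↦8, 4↦5, 5↦4, 6↦5, 7↦8, 8↦2, 9↦9, 10↦7]  zeros at y ∈ ∅
  x = 7: [0↦1, 1↦5, 2↦0, 3↦8, 4↦7, 5↦8, 6↦0, 7↦5, 8↦1, 9↦10, 10↦10]  zeros at y ∈ {2, 6}
  x = 8: [0↦2, 1↦8, 2↦5, 3↦4, 4↦5, 5↦8, 6↦2, 7↦9, 8↦7, 9↦7, 10↦9]  zeros at y ∈ ∅
  x = 9: [0↦10, 1↦7, 2↦6, 3↦7, 4↦10, 5↦4, 6↦0, 7↦9, 8↦9, 9↦0, 10↦4]  zeros at y ∈ {6, 9}
  x = 10: [0↦3, 1↦2, 2↦3, 3↦6, 4↦0, 5↦7, 6↦5, 7↦5, 8↦7, 9↦0, 10↦6]  zeros at y ∈ {4, 9}
Collecting zeros: affine points = {(4, 4), (4, 10), (5, 2), (5, 10), (7, 2), (7, 6), (9, 6), (9, 9), (10, 4), (10, 9)}.
Total count |C(F_11)_aff| = 10.


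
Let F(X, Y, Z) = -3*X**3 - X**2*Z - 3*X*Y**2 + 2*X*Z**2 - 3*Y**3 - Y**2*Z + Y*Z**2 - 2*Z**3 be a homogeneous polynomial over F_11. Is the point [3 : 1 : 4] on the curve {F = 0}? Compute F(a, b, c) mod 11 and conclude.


F(3,1,4) ≡ 5 (mod 11); P is NOT on the curve.

Evaluate F(3, 1, 4) term-by-term (mod 11).
  -3*X**3 ↦ -3·27·1·1 = -81
  -X**2*Z ↦ -1·9·1·4 = -36
  -3*X*Y**2 ↦ -3·3·1·1 = -9
  2*X*Z**2 ↦ 2·3·1·16 = 96
  -3*Y**3 ↦ -3·1·1·1 = -3
  -Y**2*Z ↦ -1·1·1·4 = -4
  Y*Z**2 ↦ 1·1·1·16 = 16
  -2*Z**3 ↦ -2·1·1·64 = -128
Sum: F(3, 1, 4) = (-81) + (-36) + (-9) + (96) + (-3) + (-4) + (16) + (-128) = -149.
Reducing mod 11: -149 ≡ 5 (mod 11).
Since F(a, b, c) ≡ 5 ≠ 0 (mod 11), P does NOT lie on the curve.


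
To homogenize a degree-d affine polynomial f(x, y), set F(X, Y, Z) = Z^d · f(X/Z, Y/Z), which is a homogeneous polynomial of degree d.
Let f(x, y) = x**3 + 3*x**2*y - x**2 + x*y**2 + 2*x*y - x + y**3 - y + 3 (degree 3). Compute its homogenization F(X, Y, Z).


F(X, Y, Z) = X**3 + 3*X**2*Y - X**2*Z + X*Y**2 + 2*X*Y*Z - X*Z**2 + Y**3 - Y*Z**2 + 3*Z**3

deg(f) = 3.
Substitute x = X/Z, y = Y/Z into f, then multiply by Z^3.
  monomial 1·x^3·y^0 ↦ 1·X^3·Y^0·Z^0.
  monomial 3·x^2·y^1 ↦ 3·X^2·Y^1·Z^0.
  monomial -1·x^2·y^0 ↦ -1·X^2·Y^0·Z^1.
  monomial 1·x^1·y^2 ↦ 1·X^1·Y^2·Z^0.
  monomial 2·x^1·y^1 ↦ 2·X^1·Y^1·Z^1.
  monomial -1·x^1·y^0 ↦ -1·X^1·Y^0·Z^2.
  monomial 1·x^0·y^3 ↦ 1·X^0·Y^3·Z^0.
  monomial -1·x^0·y^1 ↦ -1·X^0·Y^1·Z^2.
  monomial 3·x^0·y^0 ↦ 3·X^0·Y^0·Z^3.
Collecting: F(X, Y, Z) = X**3 + 3*X**2*Y - X**2*Z + X*Y**2 + 2*X*Y*Z - X*Z**2 + Y**3 - Y*Z**2 + 3*Z**3.


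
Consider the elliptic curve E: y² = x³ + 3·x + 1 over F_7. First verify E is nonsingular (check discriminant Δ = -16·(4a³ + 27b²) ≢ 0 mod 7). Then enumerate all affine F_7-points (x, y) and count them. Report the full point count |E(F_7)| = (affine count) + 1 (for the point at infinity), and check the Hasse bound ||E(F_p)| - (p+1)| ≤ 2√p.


Affine points = {(0, 1), (0, 6), (2, 1), (2, 6), (3, 3), (3, 4), (4, 0), (5, 1), (5, 6), (6, 2), (6, 5)}; affine count = 11; |E(F_7)| = 12.

Discriminant check: Δ ∝ 4a³ + 27b² = 4·3³ + 27·1² = 4·27 + 27·1 ≡ 2 (mod 7). Nonzero ⇒ E is nonsingular.
For each x ∈ F_7, compute rhs = x³ + 3·x + 1 mod 7, then count y ∈ F_7 with y² ≡ rhs.
  x = 0: rhs = 1, matching y values: 1, 6 (2 points).
  x = 1: rhs = 5, matching y values: none (0 points).
  x = 2: rhs = 1, matching y values: 1, 6 (2 points).
  x = 3: rhs = 2, matching y values: 3, 4 (2 points).
  x = 4: rhs = 0, matching y values: 0 (1 points).
  x = 5: rhs = 1, matching y values: 1, 6 (2 points).
  x = 6: rhs = 4, matching y values: 2, 5 (2 points).
Total affine count: 11.
Full point count |E(F_7)| = 11 + 1 = 12.
Hasse bound: |12 − (7+1)| = |4| = 4 ≤ 2√7 ≈ 5.2915 ✓.


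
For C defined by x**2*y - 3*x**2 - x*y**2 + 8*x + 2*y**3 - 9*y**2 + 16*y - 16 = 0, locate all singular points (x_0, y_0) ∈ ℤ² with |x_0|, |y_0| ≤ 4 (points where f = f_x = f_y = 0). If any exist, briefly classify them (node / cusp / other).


Singular points: {(2, 2)}; classification: node.

Compute partial derivatives:
  f_x = 2*x*y - 6*x - y**2 + 8.
  f_y = x**2 - 2*x*y + 6*y**2 - 18*y + 16.
Scan x_0 ∈ {−4, ..., 4}. For each x_0, f_y(x_0, y) is a polynomial in y; find its integer roots y ∈ {−4, ..., 4}, then test f_x and f at those candidates.
  x = -4: f_y(-4, y) = 6*y**2 - 10*y + 32; no integer root y with |y| ≤ 4.
  x = -3: f_y(-3, y) = 6*y**2 - 12*y + 25; no integer root y with |y| ≤ 4.
  x = -2: f_y(-2, y) = 6*y**2 - 14*y + 20; no integer root y with |y| ≤ 4.
  x = -1: f_y(-1, y) = 6*y**2 - 16*y + 17; no integer root y with |y| ≤ 4.
  x = 0: f_y(0, y) = 6*y**2 - 18*y + 16; no integer root y with |y| ≤ 4.
  x = 1: f_y(1, y) = 6*y**2 - 20*y + 17; no integer root y with |y| ≤ 4.
  x = 2: f_y(2, y) = 6*y**2 - 22*y + 20; vanishes at y ∈ {2}. (2, 2): f_x = 0, f = 0 — SINGULAR.
  x = 3: f_y(3, y) = 6*y**2 - 24*y + 25; no integer root y with |y| ≤ 4.
  x = 4: f_y(4, y) = 6*y**2 - 26*y + 32; no integer root y with |y| ≤ 4.
Only singular point on the grid: (2, 2).
Classify: substitute x = 2 + u, y = 2 + v and expand: f = u**2*v - u**2 - u*v**2 + 2*v**3 + v**2.
No constant or linear terms (consistent with a singular point). Quadratic part: -u**2 + v**2. Cubic part: u**2*v - u*v**2 + 2*v**3.
The quadratic part v**2 - u**2 = (v − u)(v + u) splits into two distinct linear factors, so there are two distinct tangent lines y − 2 = ±(x − 2) — this is a node (ordinary double point).
Classification: node.


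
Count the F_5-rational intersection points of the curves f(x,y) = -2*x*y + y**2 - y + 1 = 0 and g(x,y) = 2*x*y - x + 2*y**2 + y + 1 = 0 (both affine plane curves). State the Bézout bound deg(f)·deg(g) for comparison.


Common zeros: ∅; count = 0; Bézout bound = 4.

deg(f) = 2, deg(g) = 2, so Bézout bound = 4.
Scan x ∈ F_5. For each x, list the y ∈ F_5 with f(x, y) ≡ 0 and those with g(x, y) ≡ 0 (mod 5); the common zeros in that column are the intersection.
  x = 0: f ≡ 0 at y ∈ ∅; g ≡ 0 at y ∈ ∅; common: ∅.
  x = 1: f ≡ 0 at y ∈ {4}; g ≡ 0 at y ∈ {0, 1}; common: ∅.
  x = 2: f ≡ 0 at y ∈ {2, 3}; g ≡ 0 at y ∈ ∅; common: ∅.
  x = 3: f ≡ 0 at y ∈ {1}; g ≡ 0 at y ∈ {2}; common: ∅.
  x = 4: f ≡ 0 at y ∈ ∅; g ≡ 0 at y ∈ {4}; common: ∅.
Collecting: common zeros = ∅, so the count is 0.
Comparison with the Bézout bound: 0 ≤ 4 = deg(f)·deg(g), as expected for curves with no common component (the affine F_5-count falls short of the bound because intersections may lie at infinity, over extension fields, or carry multiplicity).


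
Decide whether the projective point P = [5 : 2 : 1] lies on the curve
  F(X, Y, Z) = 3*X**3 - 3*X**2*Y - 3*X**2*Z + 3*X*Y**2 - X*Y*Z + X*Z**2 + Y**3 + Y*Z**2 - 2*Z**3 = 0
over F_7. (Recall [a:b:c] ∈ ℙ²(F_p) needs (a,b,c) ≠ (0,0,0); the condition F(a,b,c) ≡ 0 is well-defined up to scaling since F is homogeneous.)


F(5,2,1) ≡ 3 (mod 7); P is NOT on the curve.

Evaluate F(5, 2, 1) term-by-term (mod 7).
  3*X**3 ↦ 3·125·1·1 = 375
  -3*X**2*Y ↦ -3·25·2·1 = -150
  -3*X**2*Z ↦ -3·25·1·1 = -75
  3*X*Y**2 ↦ 3·5·4·1 = 60
  -X*Y*Z ↦ -1·5·2·1 = -10
  X*Z**2 ↦ 1·5·1·1 = 5
  Y**3 ↦ 1·1·8·1 = 8
  Y*Z**2 ↦ 1·1·2·1 = 2
  -2*Z**3 ↦ -2·1·1·1 = -2
Sum: F(5, 2, 1) = (375) + (-150) + (-75) + (60) + (-10) + (5) + (8) + (2) + (-2) = 213.
Reducing mod 7: 213 ≡ 3 (mod 7).
Since F(a, b, c) ≡ 3 ≠ 0 (mod 7), P does NOT lie on the curve.


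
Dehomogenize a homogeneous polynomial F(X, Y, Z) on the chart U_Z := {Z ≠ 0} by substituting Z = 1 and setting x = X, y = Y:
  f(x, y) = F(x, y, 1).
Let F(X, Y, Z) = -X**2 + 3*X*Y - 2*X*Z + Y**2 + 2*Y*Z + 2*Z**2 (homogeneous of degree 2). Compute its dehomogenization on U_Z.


f(x, y) = -x**2 + 3*x*y - 2*x + y**2 + 2*y + 2

On U_Z we set Z = 1. Each monomial c·X^i·Y^j·Z^k in F becomes c·x^i·y^j·1^k = c·x^i·y^j.
Substituting Z = 1: F(X, Y, 1) = -x**2 + 3*x*y - 2*x + y**2 + 2*y + 2.
Note: deg(f) ≤ deg(F) = 2; strict inequality happens when F is divisible by Z (lost terms).


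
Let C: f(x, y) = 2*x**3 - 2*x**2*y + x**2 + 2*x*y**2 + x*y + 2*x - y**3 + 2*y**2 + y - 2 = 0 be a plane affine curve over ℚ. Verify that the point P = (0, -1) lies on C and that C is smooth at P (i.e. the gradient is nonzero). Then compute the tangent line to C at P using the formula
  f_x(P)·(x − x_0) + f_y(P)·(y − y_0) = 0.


Tangent line at P: 3*x - 6*y - 6 = 0.

Step 1: f(0, -1) = 0, so P lies on C.
Step 2: partial derivatives
  f_x(x, y) = 6*x**2 - 4*x*y + 2*x + 2*y**2 + y + 2, f_y(x, y) = -2*x**2 + 4*x*y + x - 3*y**2 + 4*y + 1.
  f_x(P) = 3, f_y(P) = -6 (gradient nonzero, so P is smooth).
Step 3: tangent line at P: 3·(x − 0) + -6·(y − -1) = 0.
Expanding: 3*x - 6*y - 6 = 0.


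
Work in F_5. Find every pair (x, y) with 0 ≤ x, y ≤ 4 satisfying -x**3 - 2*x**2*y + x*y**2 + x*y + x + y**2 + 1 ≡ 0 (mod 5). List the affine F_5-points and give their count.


Affine F_5-points: {(0, 2), (0, 3), (2, 0), (2, 2), (4, 2)}; count = 5.

For each of the 25 pairs (x, y) ∈ F_5², evaluate f(x, y) mod 5. Record the zeros.
  x = 0: [0↦1, 1↦2, 2↦0, 3↦0, 4↦2]  zeros at y ∈ {2, 3}
  x = 1: [0↦1, 1↦2, 2↦2, 3↦1, 4↦4]  zeros at y ∈ ∅
  x = 2: [0↦0, 1↦2, 2↦0, 3↦4, 4↦4]  zeros at y ∈ {0, 2}
  x = 3: [0↦2, 1↦1, 2↦3, 3↦3, 4↦1]  zeros at y ∈ ∅
  x = 4: [0↦1, 1↦3, 2↦0, 3↦2, 4↦4]  zeros at y ∈ {2}
Collecting zeros: affine points = {(0, 2), (0, 3), (2, 0), (2, 2), (4, 2)}.
Total count |C(F_5)_aff| = 5.


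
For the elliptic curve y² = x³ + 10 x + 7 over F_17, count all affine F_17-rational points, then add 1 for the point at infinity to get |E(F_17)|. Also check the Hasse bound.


Affine points = {(1, 1), (1, 16), (2, 1), (2, 16), (3, 8), (3, 9), (4, 3), (4, 14), (8, 2), (8, 15), (10, 6), (10, 11), (12, 6), (12, 11), (14, 1), (14, 16), (15, 8), (15, 9), (16, 8), (16, 9)}; affine count = 20; |E(F_17)| = 21.

Discriminant check: Δ ∝ 4a³ + 27b² = 4·10³ + 27·7² = 4·1000 + 27·49 ≡ 2 (mod 17). Nonzero ⇒ E is nonsingular.
For each x ∈ F_17, compute rhs = x³ + 10·x + 7 mod 17, then count y ∈ F_17 with y² ≡ rhs.
  x = 0: rhs = 7, matching y values: none (0 points).
  x = 1: rhs = 1, matching y values: 1, 16 (2 points).
  x = 2: rhs = 1, matching y values: 1, 16 (2 points).
  x = 3: rhs = 13, matching y values: 8, 9 (2 points).
  x = 4: rhs = 9, matching y values: 3, 14 (2 points).
  x = 5: rhs = 12, matching y values: none (0 points).
  x = 6: rhs = 11, matching y values: none (0 points).
  x = 7: rhs = 12, matching y values: none (0 points).
  x = 8: rhs = 4, matching y values: 2, 15 (2 points).
  x = 9: rhs = 10, matching y values: none (0 points).
  x = 10: rhs = 2, matching y values: 6, 11 (2 points).
  x = 11: rhs = 3, matching y values: none (0 points).
  x = 12: rhs = 2, matching y values: 6, 11 (2 points).
  x = 13: rhs = 5, matching y values: none (0 points).
  x = 14: rhs = 1, matching y values: 1, 16 (2 points).
  x = 15: rhs = 13, matching y values: 8, 9 (2 points).
  x = 16: rhs = 13, matching y values: 8, 9 (2 points).
Total affine count: 20.
Full point count |E(F_17)| = 20 + 1 = 21.
Hasse bound: |21 − (17+1)| = |3| = 3 ≤ 2√17 ≈ 8.2462 ✓.


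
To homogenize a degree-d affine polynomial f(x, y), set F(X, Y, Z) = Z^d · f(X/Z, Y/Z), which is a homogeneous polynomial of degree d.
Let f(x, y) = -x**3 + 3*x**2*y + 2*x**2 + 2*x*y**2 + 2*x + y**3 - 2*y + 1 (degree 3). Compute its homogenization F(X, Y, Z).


F(X, Y, Z) = -X**3 + 3*X**2*Y + 2*X**2*Z + 2*X*Y**2 + 2*X*Z**2 + Y**3 - 2*Y*Z**2 + Z**3

deg(f) = 3.
Substitute x = X/Z, y = Y/Z into f, then multiply by Z^3.
  monomial -1·x^3·y^0 ↦ -1·X^3·Y^0·Z^0.
  monomial 3·x^2·y^1 ↦ 3·X^2·Y^1·Z^0.
  monomial 2·x^2·y^0 ↦ 2·X^2·Y^0·Z^1.
  monomial 2·x^1·y^2 ↦ 2·X^1·Y^2·Z^0.
  monomial 2·x^1·y^0 ↦ 2·X^1·Y^0·Z^2.
  monomial 1·x^0·y^3 ↦ 1·X^0·Y^3·Z^0.
  monomial -2·x^0·y^1 ↦ -2·X^0·Y^1·Z^2.
  monomial 1·x^0·y^0 ↦ 1·X^0·Y^0·Z^3.
Collecting: F(X, Y, Z) = -X**3 + 3*X**2*Y + 2*X**2*Z + 2*X*Y**2 + 2*X*Z**2 + Y**3 - 2*Y*Z**2 + Z**3.


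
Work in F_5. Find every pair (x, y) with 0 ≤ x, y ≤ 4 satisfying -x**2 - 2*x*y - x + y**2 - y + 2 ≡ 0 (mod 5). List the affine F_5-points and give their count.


Affine F_5-points: {(1, 0), (1, 3), (2, 2), (2, 3), (3, 0), (3, 2)}; count = 6.

For each of the 25 pairs (x, y) ∈ F_5², evaluate f(x, y) mod 5. Record the zeros.
  x = 0: [0↦2, 1↦2, 2↦4, 3↦3, 4↦4]  zeros at y ∈ ∅
  x = 1: [0↦0, 1↦3, 2↦3, 3↦0, 4↦4]  zeros at y ∈ {0, 3}
  x = 2: [0↦1, 1↦2, 2↦0, 3↦0, 4↦2]  zeros at y ∈ {2, 3}
  x = 3: [0↦0, 1↦4, 2↦0, 3↦3, 4↦3]  zeros at y ∈ {0, 2}
  x = 4: [0↦2, 1↦4, 2↦3, 3↦4, 4↦2]  zeros at y ∈ ∅
Collecting zeros: affine points = {(1, 0), (1, 3), (2, 2), (2, 3), (3, 0), (3, 2)}.
Total count |C(F_5)_aff| = 6.


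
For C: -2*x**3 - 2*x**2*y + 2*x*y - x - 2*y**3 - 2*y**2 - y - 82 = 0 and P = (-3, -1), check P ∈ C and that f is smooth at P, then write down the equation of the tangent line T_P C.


Tangent line at P: -69*x - 27*y - 234 = 0.

Step 1: f(-3, -1) = 0, so P lies on C.
Step 2: partial derivatives
  f_x(x, y) = -6*x**2 - 4*x*y + 2*y - 1, f_y(x, y) = -2*x**2 + 2*x - 6*y**2 - 4*y - 1.
  f_x(P) = -69, f_y(P) = -27 (gradient nonzero, so P is smooth).
Step 3: tangent line at P: -69·(x − -3) + -27·(y − -1) = 0.
Expanding: -69*x - 27*y - 234 = 0.


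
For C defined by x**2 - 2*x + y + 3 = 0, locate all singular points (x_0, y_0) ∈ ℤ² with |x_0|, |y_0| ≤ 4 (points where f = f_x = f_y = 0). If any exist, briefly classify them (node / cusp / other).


No singular points in the scanned grid; C is smooth there.

Compute partial derivatives:
  f_x = 2*x - 2.
  f_y = 1.
f_y = 1 is a nonzero constant, so f_y never vanishes: no point (x, y) can satisfy f = f_x = f_y = 0. In particular no (x, y) ∈ {−4, ..., 4}² is singular; the curve is smooth.


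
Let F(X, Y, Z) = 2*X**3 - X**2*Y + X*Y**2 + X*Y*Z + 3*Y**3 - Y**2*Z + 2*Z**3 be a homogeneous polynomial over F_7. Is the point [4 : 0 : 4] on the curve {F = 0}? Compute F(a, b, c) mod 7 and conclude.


F(4,0,4) ≡ 4 (mod 7); P is NOT on the curve.

Evaluate F(4, 0, 4) term-by-term (mod 7).
  2*X**3 ↦ 2·64·1·1 = 128
  -X**2*Y ↦ -1·16·0·1 = 0
  X*Y**2 ↦ 1·4·0·1 = 0
  X*Y*Z ↦ 1·4·0·4 = 0
  3*Y**3 ↦ 3·1·0·1 = 0
  -Y**2*Z ↦ -1·1·0·4 = 0
  2*Z**3 ↦ 2·1·1·64 = 128
Sum: F(4, 0, 4) = (128) + (0) + (0) + (0) + (0) + (0) + (128) = 256.
Reducing mod 7: 256 ≡ 4 (mod 7).
Since F(a, b, c) ≡ 4 ≠ 0 (mod 7), P does NOT lie on the curve.


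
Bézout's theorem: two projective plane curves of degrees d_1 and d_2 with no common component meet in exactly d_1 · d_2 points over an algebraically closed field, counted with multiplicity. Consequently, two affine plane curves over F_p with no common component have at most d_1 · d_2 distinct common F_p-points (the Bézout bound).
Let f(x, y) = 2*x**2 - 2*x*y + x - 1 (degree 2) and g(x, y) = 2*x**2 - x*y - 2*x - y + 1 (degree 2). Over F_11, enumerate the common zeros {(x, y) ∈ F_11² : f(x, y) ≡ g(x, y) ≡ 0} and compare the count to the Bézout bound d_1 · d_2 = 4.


Common zeros: ∅; count = 0; Bézout bound = 4.

deg(f) = 2, deg(g) = 2, so Bézout bound = 4.
Scan x ∈ F_11. For each x, list the y ∈ F_11 with f(x, y) ≡ 0 and those with g(x, y) ≡ 0 (mod 11); the common zeros in that column are the intersection.
  x = 0: f ≡ 0 at y ∈ ∅; g ≡ 0 at y ∈ {1}; common: ∅.
  x = 1: f ≡ 0 at y ∈ {1}; g ≡ 0 at y ∈ {6}; common: ∅.
  x = 2: f ≡ 0 at y ∈ {5}; g ≡ 0 at y ∈ {9}; common: ∅.
  x = 3: f ≡ 0 at y ∈ {7}; g ≡ 0 at y ∈ {6}; common: ∅.
  x = 4: f ≡ 0 at y ∈ {3}; g ≡ 0 at y ∈ {5}; common: ∅.
  x = 5: f ≡ 0 at y ∈ {1}; g ≡ 0 at y ∈ {5}; common: ∅.
  x = 6: f ≡ 0 at y ∈ {0}; g ≡ 0 at y ∈ {4}; common: ∅.
  x = 7: f ≡ 0 at y ∈ {9}; g ≡ 0 at y ∈ {1}; common: ∅.
  x = 8: f ≡ 0 at y ∈ {5}; g ≡ 0 at y ∈ {4}; common: ∅.
  x = 9: f ≡ 0 at y ∈ {7}; g ≡ 0 at y ∈ {9}; common: ∅.
  x = 10: f ≡ 0 at y ∈ {0}; g ≡ 0 at y ∈ ∅; common: ∅.
Collecting: common zeros = ∅, so the count is 0.
Comparison with the Bézout bound: 0 ≤ 4 = deg(f)·deg(g), as expected for curves with no common component (the affine F_11-count falls short of the bound because intersections may lie at infinity, over extension fields, or carry multiplicity).


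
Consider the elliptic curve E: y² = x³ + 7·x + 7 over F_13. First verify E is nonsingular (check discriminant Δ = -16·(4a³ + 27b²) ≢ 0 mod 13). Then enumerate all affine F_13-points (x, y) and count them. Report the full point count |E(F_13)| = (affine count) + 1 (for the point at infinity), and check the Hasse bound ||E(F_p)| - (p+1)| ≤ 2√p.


Affine points = {(2, 4), (2, 9), (3, 4), (3, 9), (7, 3), (7, 10), (8, 4), (8, 9), (12, 5), (12, 8)}; affine count = 10; |E(F_13)| = 11.

Discriminant check: Δ ∝ 4a³ + 27b² = 4·7³ + 27·7² = 4·343 + 27·49 ≡ 4 (mod 13). Nonzero ⇒ E is nonsingular.
For each x ∈ F_13, compute rhs = x³ + 7·x + 7 mod 13, then count y ∈ F_13 with y² ≡ rhs.
  x = 0: rhs = 7, matching y values: none (0 points).
  x = 1: rhs = 2, matching y values: none (0 points).
  x = 2: rhs = 3, matching y values: 4, 9 (2 points).
  x = 3: rhs = 3, matching y values: 4, 9 (2 points).
  x = 4: rhs = 8, matching y values: none (0 points).
  x = 5: rhs = 11, matching y values: none (0 points).
  x = 6: rhs = 5, matching y values: none (0 points).
  x = 7: rhs = 9, matching y values: 3, 10 (2 points).
  x = 8: rhs = 3, matching y values: 4, 9 (2 points).
  x = 9: rhs = 6, matching y values: none (0 points).
  x = 10: rhs = 11, matching y values: none (0 points).
  x = 11: rhs = 11, matching y values: none (0 points).
  x = 12: rhs = 12, matching y values: 5, 8 (2 points).
Total affine count: 10.
Full point count |E(F_13)| = 10 + 1 = 11.
Hasse bound: |11 − (13+1)| = |-3| = 3 ≤ 2√13 ≈ 7.2111 ✓.


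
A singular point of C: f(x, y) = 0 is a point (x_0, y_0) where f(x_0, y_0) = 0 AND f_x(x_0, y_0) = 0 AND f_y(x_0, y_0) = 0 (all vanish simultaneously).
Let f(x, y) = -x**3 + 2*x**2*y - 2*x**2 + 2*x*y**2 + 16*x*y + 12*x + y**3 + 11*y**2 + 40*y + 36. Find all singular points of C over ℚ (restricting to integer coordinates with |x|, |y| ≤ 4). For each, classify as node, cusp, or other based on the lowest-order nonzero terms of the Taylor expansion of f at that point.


Singular points: {(-2, -2)}; classification: cusp.

Compute partial derivatives:
  f_x = -3*x**2 + 4*x*y - 4*x + 2*y**2 + 16*y + 12.
  f_y = 2*x**2 + 4*x*y + 16*x + 3*y**2 + 22*y + 40.
Scan x_0 ∈ {−4, ..., 4}. For each x_0, f_y(x_0, y) is a polynomial in y; find its integer roots y ∈ {−4, ..., 4}, then test f_x and f at those candidates.
  x = -4: f_y(-4, y) = 3*y**2 + 6*y + 8; no integer root y with |y| ≤ 4.
  x = -3: f_y(-3, y) = 3*y**2 + 10*y + 10; no integer root y with |y| ≤ 4.
  x = -2: f_y(-2, y) = 3*y**2 + 14*y + 16; vanishes at y ∈ {-2}. (-2, -2): f_x = 0, f = 0 — SINGULAR.
  x = -1: f_y(-1, y) = 3*y**2 + 18*y + 26; no integer root y with |y| ≤ 4.
  x = 0: f_y(0, y) = 3*y**2 + 22*y + 40; vanishes at y ∈ {-4}. (0, -4): f_x = -20 ≠ 0.
  x = 1: f_y(1, y) = 3*y**2 + 26*y + 58; no integer root y with |y| ≤ 4.
  x = 2: f_y(2, y) = 3*y**2 + 30*y + 80; no integer root y with |y| ≤ 4.
  x = 3: f_y(3, y) = 3*y**2 + 34*y + 106; no integer root y with |y| ≤ 4.
  x = 4: f_y(4, y) = 3*y**2 + 38*y + 136; no integer root y with |y| ≤ 4.
Only singular point on the grid: (-2, -2).
Classify: substitute x = -2 + u, y = -2 + v and expand: f = -u**3 + 2*u**2*v + 2*u*v**2 + v**3 + v**2.
No constant or linear terms (consistent with a singular point). Quadratic part: v**2. Cubic part: -u**3 + 2*u**2*v + 2*u*v**2 + v**3.
The quadratic part v**2 is a perfect square, so there is a single (double) tangent line v = 0, i.e. y = -2. Restricting the cubic part to that line (v = 0) leaves -u**3 ≠ 0, so f is not divisible by v and the branch is v² ≈ u**3 to lowest order — this is a cusp.
Classification: cusp.


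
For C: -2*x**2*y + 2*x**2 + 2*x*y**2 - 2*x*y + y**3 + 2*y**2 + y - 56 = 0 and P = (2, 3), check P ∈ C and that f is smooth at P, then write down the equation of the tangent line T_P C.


Tangent line at P: -4*x + 52*y - 148 = 0.

Step 1: f(2, 3) = 0, so P lies on C.
Step 2: partial derivatives
  f_x(x, y) = -4*x*y + 4*x + 2*y**2 - 2*y, f_y(x, y) = -2*x**2 + 4*x*y - 2*x + 3*y**2 + 4*y + 1.
  f_x(P) = -4, f_y(P) = 52 (gradient nonzero, so P is smooth).
Step 3: tangent line at P: -4·(x − 2) + 52·(y − 3) = 0.
Expanding: -4*x + 52*y - 148 = 0.
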